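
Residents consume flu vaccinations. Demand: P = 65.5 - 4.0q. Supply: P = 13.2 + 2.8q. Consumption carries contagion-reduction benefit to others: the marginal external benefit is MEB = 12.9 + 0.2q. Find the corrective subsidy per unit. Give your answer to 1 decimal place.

subsidy = 14.9 per unit

Social marginal benefit = demand + MEB = 78.4 - 3.8q.
Set SMB = MC: 78.4 - 3.8q = 13.2 + 2.8q → q* = 9.8788.
The Pigouvian subsidy equals MEB at q*: 12.9 + 0.2×9.8788 = 14.8758.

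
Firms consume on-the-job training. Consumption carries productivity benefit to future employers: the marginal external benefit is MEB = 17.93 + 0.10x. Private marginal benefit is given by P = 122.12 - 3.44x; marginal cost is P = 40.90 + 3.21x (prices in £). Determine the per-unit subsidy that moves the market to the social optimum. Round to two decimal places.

subsidy = £19.44 per unit

Social marginal benefit = demand + MEB = 140.05 - 3.34x.
Set SMB = MC: 140.05 - 3.34x = 40.90 + 3.21x → x* = 15.1374.
The Pigouvian subsidy equals MEB at x*: 17.93 + 0.10×15.1374 = 19.4437.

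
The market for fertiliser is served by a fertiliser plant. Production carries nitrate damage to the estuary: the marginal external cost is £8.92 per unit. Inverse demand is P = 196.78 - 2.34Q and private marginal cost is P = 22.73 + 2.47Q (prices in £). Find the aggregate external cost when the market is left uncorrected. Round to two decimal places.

£322.77

Market equilibrium (private): 22.73 + 2.47Q = 196.78 - 2.34Q → Q_m = 36.1850.
Total external cost = MEC × Q_m = 8.92 × 36.1850 = 322.7702.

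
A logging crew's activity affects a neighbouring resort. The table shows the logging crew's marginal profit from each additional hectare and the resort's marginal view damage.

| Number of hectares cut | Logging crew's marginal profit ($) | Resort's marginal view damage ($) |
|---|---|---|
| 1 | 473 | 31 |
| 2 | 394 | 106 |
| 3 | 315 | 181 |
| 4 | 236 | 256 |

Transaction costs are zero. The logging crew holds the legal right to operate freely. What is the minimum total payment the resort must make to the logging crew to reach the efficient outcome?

$236

Left alone the logging crew would choose level 4 (marginal profit stays positive).
Efficient level: k* = 3 (marginal profit ≥ marginal view damage through 3).
The resort must at least cover the logging crew's forgone profit from cutting 4→3: 236 = 236.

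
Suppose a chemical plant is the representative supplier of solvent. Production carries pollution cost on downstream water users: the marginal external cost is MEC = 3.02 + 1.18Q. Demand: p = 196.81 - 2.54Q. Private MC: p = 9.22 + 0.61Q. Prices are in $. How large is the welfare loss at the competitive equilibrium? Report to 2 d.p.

Market equilibrium (private): 9.22 + 0.61Q = 196.81 - 2.54Q → Q_m = 59.5524.
Social marginal cost = private MC + MEC = 12.24 + 1.79Q.
Set SMC = demand: 12.24 + 1.79Q = 196.81 - 2.54Q → Q* = 42.6259.
The loss is the area between SMC and demand from Q* to Q_m; with linear curves that's a triangle of height MEC(Q_m).
DWL = ½ × 16.9265 × 73.2918 = 620.2868.

DWL = $620.29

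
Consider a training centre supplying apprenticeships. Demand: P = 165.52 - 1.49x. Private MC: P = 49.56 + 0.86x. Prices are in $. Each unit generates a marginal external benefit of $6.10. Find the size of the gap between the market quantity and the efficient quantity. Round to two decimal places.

2.60 units

Market equilibrium (private): 49.56 + 0.86x = 165.52 - 1.49x → x_m = 49.3447.
Social marginal cost = private MC − MEB = 43.46 + 0.86x.
Set SMC = demand: 43.46 + 0.86x = 165.52 - 1.49x → x* = 51.9404.
Gap = |49.3447 − 51.9404| = 2.5957.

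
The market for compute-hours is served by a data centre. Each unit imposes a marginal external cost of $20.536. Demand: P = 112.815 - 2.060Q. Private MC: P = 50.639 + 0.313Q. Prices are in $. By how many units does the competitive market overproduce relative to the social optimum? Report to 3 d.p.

8.654 units

Market equilibrium (private): 50.639 + 0.313Q = 112.815 - 2.060Q → Q_m = 26.2014.
Social marginal cost = private MC + MEC = 71.175 + 0.313Q.
Set SMC = demand: 71.175 + 0.313Q = 112.815 - 2.060Q → Q* = 17.5474.
Gap = |26.2014 − 17.5474| = 8.6540.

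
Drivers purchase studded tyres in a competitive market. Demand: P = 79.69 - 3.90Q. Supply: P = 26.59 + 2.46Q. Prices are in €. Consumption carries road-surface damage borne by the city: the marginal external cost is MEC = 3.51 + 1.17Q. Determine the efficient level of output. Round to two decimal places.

Q* = 6.59

Social marginal benefit = demand − MEC = 76.18 - 5.07Q.
Set SMB = MC: 76.18 - 5.07Q = 26.59 + 2.46Q → Q* = 6.5857.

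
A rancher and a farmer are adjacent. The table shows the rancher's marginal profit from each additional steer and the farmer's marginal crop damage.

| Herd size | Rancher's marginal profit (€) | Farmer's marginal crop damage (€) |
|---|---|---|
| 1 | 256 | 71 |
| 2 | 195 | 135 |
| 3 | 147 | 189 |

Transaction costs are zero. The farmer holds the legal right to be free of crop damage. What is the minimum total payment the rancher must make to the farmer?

Efficient level: marginal profit ≥ marginal crop damage through level 2, so k* = 2.
With the farmer holding the right, the rancher must at least compensate total damage at k*: 71 + 135 = 206.

€206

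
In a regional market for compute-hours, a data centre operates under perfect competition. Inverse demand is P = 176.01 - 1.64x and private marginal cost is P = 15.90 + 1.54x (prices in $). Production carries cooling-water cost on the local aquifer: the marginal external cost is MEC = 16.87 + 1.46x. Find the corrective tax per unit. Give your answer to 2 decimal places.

Social marginal cost = private MC + MEC = 32.77 + 3.00x.
Set SMC = demand: 32.77 + 3.00x = 176.01 - 1.64x → x* = 30.8707.
The Pigouvian tax equals MEC at x*: 16.87 + 1.46×30.8707 = 61.9412.

tax = $61.94 per unit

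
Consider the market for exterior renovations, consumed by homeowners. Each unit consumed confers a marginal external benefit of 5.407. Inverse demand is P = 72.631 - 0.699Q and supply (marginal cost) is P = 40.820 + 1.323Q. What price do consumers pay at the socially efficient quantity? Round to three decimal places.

Social marginal benefit = demand + MEB = 78.038 - 0.699Q.
Set SMB = MC: 78.038 - 0.699Q = 40.820 + 1.323Q → Q* = 18.4065.
Consumer price on the demand curve at Q*: 72.631 − 0.699×18.4065 = 59.7649.

P = 59.765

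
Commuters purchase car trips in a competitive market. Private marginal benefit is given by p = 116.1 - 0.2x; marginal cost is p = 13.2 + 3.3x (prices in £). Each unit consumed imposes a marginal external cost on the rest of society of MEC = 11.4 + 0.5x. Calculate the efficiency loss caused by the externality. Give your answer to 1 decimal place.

DWL = £85.2

Market equilibrium (private): 13.2 + 3.3x = 116.1 - 0.2x → x_m = 29.4000.
Social marginal benefit = demand − MEC = 104.7 - 0.7x.
Set SMB = MC: 104.7 - 0.7x = 13.2 + 3.3x → x* = 22.8750.
The loss is the area between SMB and MC from x* to x_m; with linear curves that's a triangle of height MEC(x_m).
DWL = ½ × 6.5250 × 26.1000 = 85.1513.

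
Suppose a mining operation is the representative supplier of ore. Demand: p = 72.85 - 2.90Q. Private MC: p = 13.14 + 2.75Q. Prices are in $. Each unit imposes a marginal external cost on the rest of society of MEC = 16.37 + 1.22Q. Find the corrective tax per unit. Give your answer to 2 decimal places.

Social marginal cost = private MC + MEC = 29.51 + 3.97Q.
Set SMC = demand: 29.51 + 3.97Q = 72.85 - 2.90Q → Q* = 6.3086.
The Pigouvian tax equals MEC at Q*: 16.37 + 1.22×6.3086 = 24.0665.

tax = $24.07 per unit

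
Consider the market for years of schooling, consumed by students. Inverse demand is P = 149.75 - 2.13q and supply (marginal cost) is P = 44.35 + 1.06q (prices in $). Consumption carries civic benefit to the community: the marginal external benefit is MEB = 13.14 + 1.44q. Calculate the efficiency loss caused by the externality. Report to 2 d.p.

Market equilibrium (private): 44.35 + 1.06q = 149.75 - 2.13q → q_m = 33.0408.
Social marginal benefit = demand + MEB = 162.89 - 0.69q.
Set SMB = MC: 162.89 - 0.69q = 44.35 + 1.06q → q* = 67.7371.
The loss is the area between SMB and MC from q* to q_m; with linear curves that's a triangle of height MEB(q_m).
DWL = ½ × 34.6963 × 60.7187 = 1053.3571.

DWL = $1053.36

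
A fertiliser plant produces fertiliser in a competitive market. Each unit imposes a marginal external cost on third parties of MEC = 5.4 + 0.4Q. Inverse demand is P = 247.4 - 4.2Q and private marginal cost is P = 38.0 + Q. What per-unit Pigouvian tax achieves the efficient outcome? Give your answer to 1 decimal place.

tax = 20.0 per unit

Social marginal cost = private MC + MEC = 43.4 + 1.4Q.
Set SMC = demand: 43.4 + 1.4Q = 247.4 - 4.2Q → Q* = 36.4286.
The Pigouvian tax equals MEC at Q*: 5.4 + 0.4×36.4286 = 19.9714.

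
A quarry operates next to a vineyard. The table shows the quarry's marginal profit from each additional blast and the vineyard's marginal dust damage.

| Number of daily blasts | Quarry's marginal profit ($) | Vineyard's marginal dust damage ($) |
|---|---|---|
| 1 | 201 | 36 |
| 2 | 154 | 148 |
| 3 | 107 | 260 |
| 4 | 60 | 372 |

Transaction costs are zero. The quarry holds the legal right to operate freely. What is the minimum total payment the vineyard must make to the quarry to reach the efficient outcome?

Left alone the quarry would choose level 4 (marginal profit stays positive).
Efficient level: k* = 2 (marginal profit ≥ marginal dust damage through 2).
The vineyard must at least cover the quarry's forgone profit from cutting 4→2: 107 + 60 = 167.

$167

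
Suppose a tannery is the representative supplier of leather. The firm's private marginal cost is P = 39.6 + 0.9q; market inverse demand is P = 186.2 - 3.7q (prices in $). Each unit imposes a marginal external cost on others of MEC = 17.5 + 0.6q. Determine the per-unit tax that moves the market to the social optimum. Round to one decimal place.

Social marginal cost = private MC + MEC = 57.1 + 1.5q.
Set SMC = demand: 57.1 + 1.5q = 186.2 - 3.7q → q* = 24.8269.
The Pigouvian tax equals MEC at q*: 17.5 + 0.6×24.8269 = 32.3961.

tax = $32.4 per unit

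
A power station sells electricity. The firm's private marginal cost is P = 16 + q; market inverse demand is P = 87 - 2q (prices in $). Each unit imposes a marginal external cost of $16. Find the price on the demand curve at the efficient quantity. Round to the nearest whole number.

P = $50

Social marginal cost = private MC + MEC = 32 + q.
Set SMC = demand: 32 + q = 87 - 2q → q* = 18.3333.
Consumer price on the demand curve at q*: 87 − 2×18.3333 = 50.3334.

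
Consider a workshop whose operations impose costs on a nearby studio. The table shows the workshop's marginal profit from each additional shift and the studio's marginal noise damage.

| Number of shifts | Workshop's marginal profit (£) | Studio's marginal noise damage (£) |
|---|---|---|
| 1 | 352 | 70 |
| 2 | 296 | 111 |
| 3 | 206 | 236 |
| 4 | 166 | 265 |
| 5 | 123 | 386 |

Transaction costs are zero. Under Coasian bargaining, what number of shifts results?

Bargaining reaches the level where marginal profit last exceeds marginal noise damage.
That holds through level 2 (296 ≥ 111) but not at 3 (206 < 236).

2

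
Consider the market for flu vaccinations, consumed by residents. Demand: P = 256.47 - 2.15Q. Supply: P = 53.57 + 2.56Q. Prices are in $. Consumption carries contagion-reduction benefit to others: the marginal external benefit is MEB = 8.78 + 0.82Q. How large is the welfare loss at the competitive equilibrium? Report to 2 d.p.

DWL = $250.03

Market equilibrium (private): 53.57 + 2.56Q = 256.47 - 2.15Q → Q_m = 43.0786.
Social marginal benefit = demand + MEB = 265.25 - 1.33Q.
Set SMB = MC: 265.25 - 1.33Q = 53.57 + 2.56Q → Q* = 54.4165.
Height of the DWL triangle at Q_m is SMB(Q_m) − MC(Q_m) = MEB(Q_m) = 44.1044.
DWL = ½ × 11.3379 × 44.1044 = 250.0256.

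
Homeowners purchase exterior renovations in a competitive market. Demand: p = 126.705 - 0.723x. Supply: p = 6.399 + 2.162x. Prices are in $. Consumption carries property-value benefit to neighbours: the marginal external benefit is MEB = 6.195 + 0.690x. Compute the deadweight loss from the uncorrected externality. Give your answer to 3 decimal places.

Market equilibrium (private): 6.399 + 2.162x = 126.705 - 0.723x → x_m = 41.7005.
Social marginal benefit = demand + MEB = 132.900 - 0.033x.
Set SMB = MC: 132.900 - 0.033x = 6.399 + 2.162x → x* = 57.6314.
Height of the DWL triangle at x_m is SMB(x_m) − MC(x_m) = MEB(x_m) = 34.9684.
DWL = ½ × 15.9309 × 34.9684 = 278.5390.

DWL = $278.539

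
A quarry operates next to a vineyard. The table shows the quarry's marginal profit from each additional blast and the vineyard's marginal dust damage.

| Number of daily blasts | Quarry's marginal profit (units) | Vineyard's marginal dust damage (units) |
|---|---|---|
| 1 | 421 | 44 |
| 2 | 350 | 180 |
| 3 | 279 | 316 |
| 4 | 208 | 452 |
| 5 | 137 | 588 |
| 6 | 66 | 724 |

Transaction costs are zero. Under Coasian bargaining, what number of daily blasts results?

2

Bargaining reaches the level where marginal profit last exceeds marginal dust damage.
That holds through level 2 (350 ≥ 180) but not at 3 (279 < 316).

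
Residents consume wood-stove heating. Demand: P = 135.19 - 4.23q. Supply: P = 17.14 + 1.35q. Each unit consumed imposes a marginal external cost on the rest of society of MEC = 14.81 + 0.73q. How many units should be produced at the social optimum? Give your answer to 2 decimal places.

Social marginal benefit = demand − MEC = 120.38 - 4.96q.
Set SMB = MC: 120.38 - 4.96q = 17.14 + 1.35q → q* = 16.3613.

q* = 16.36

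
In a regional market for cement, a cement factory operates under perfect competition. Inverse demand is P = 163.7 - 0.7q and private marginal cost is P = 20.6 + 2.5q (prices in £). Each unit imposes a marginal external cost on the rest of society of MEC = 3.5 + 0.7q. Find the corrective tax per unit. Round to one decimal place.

tax = £28.6 per unit

Social marginal cost = private MC + MEC = 24.1 + 3.2q.
Set SMC = demand: 24.1 + 3.2q = 163.7 - 0.7q → q* = 35.7949.
The Pigouvian tax equals MEC at q*: 3.5 + 0.7×35.7949 = 28.5564.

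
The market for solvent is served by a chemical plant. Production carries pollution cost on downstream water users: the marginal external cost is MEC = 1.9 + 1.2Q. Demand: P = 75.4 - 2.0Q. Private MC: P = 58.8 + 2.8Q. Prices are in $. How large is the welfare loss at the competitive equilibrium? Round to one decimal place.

DWL = $3.1

Market equilibrium (private): 58.8 + 2.8Q = 75.4 - 2.0Q → Q_m = 3.4583.
Social marginal cost = private MC + MEC = 60.7 + 4.0Q.
Set SMC = demand: 60.7 + 4.0Q = 75.4 - 2.0Q → Q* = 2.4500.
The loss is the area between SMC and demand from Q* to Q_m; with linear curves that's a triangle of height MEC(Q_m).
DWL = ½ × 1.0083 × 6.0500 = 3.0501.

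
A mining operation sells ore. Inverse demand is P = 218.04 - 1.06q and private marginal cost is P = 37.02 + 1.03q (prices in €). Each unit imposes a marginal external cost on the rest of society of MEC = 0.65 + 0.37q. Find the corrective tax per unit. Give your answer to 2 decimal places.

Social marginal cost = private MC + MEC = 37.67 + 1.40q.
Set SMC = demand: 37.67 + 1.40q = 218.04 - 1.06q → q* = 73.3211.
The Pigouvian tax equals MEC at q*: 0.65 + 0.37×73.3211 = 27.7788.

tax = €27.78 per unit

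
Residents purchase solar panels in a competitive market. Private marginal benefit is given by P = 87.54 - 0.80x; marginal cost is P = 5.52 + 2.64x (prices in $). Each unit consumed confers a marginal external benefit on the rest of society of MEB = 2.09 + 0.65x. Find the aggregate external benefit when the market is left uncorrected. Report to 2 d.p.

$234.59

Market equilibrium (private): 5.52 + 2.64x = 87.54 - 0.80x → x_m = 23.8430.
Total external benefit = ∫₀^{x_m} (2.09 + 0.65x) dx = 2.09×23.8430 + ½×0.65×23.8430² = 234.5907.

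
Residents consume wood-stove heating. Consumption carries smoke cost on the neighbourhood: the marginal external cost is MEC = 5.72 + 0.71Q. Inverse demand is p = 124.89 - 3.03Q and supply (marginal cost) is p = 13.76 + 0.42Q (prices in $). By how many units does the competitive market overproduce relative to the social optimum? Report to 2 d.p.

6.87 units

Market equilibrium (private): 13.76 + 0.42Q = 124.89 - 3.03Q → Q_m = 32.2116.
Social marginal benefit = demand − MEC = 119.17 - 3.74Q.
Set SMB = MC: 119.17 - 3.74Q = 13.76 + 0.42Q → Q* = 25.3389.
Gap = |32.2116 − 25.3389| = 6.8727.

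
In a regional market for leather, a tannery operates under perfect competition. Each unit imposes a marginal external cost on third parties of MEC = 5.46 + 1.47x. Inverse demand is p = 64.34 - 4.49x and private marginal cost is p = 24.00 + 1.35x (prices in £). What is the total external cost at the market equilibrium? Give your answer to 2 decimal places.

£72.78

Market equilibrium (private): 24.00 + 1.35x = 64.34 - 4.49x → x_m = 6.9075.
Total external cost = ∫₀^{x_m} (5.46 + 1.47x) dx = 5.46×6.9075 + ½×1.47×6.9075² = 72.7844.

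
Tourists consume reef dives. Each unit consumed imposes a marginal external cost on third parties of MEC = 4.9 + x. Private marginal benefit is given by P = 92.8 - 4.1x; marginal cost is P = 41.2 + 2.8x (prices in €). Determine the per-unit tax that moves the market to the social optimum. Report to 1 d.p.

tax = €10.8 per unit

Social marginal benefit = demand − MEC = 87.9 - 5.1x.
Set SMB = MC: 87.9 - 5.1x = 41.2 + 2.8x → x* = 5.9114.
The Pigouvian tax equals MEC at x*: 4.9 + 1.0×5.9114 = 10.8114.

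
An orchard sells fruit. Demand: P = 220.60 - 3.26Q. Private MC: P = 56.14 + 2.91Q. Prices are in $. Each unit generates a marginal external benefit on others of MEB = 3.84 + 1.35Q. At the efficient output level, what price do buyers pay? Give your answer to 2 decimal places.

Social marginal cost = private MC − MEB = 52.30 + 1.56Q.
Set SMC = demand: 52.30 + 1.56Q = 220.60 - 3.26Q → Q* = 34.9170.
Consumer price on the demand curve at Q*: 220.60 − 3.26×34.9170 = 106.7706.

P = $106.77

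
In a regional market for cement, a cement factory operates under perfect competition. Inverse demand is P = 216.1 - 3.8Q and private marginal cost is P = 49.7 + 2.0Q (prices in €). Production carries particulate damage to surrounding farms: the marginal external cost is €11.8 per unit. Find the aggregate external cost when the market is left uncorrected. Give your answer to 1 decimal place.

Market equilibrium (private): 49.7 + 2.0Q = 216.1 - 3.8Q → Q_m = 28.6897.
Total external cost = MEC × Q_m = 11.8 × 28.6897 = 338.5385.

€338.5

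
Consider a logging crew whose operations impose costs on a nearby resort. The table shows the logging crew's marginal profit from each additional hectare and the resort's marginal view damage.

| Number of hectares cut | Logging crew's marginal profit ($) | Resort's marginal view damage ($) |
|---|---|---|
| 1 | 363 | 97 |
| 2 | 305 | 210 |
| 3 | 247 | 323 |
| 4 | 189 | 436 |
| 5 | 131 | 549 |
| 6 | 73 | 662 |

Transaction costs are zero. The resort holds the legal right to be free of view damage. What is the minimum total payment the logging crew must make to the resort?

$307

Efficient level: marginal profit ≥ marginal view damage through level 2, so k* = 2.
With the resort holding the right, the logging crew must at least compensate total damage at k*: 97 + 210 = 307.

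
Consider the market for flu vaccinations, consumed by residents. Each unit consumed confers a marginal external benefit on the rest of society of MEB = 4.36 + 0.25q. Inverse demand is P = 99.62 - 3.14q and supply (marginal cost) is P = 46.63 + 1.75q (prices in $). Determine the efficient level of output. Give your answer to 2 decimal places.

q* = 12.36

Social marginal benefit = demand + MEB = 103.98 - 2.89q.
Set SMB = MC: 103.98 - 2.89q = 46.63 + 1.75q → q* = 12.3599.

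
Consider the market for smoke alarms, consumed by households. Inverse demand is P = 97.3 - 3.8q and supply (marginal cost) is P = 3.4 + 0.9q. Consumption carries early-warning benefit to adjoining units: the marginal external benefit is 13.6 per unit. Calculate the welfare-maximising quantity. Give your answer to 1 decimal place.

q* = 22.9

Social marginal benefit = demand + MEB = 110.9 - 3.8q.
Set SMB = MC: 110.9 - 3.8q = 3.4 + 0.9q → q* = 22.8723.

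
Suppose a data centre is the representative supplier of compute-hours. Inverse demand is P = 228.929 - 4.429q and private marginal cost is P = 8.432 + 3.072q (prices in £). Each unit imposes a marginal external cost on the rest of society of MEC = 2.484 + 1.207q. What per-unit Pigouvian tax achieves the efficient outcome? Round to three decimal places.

Social marginal cost = private MC + MEC = 10.916 + 4.279q.
Set SMC = demand: 10.916 + 4.279q = 228.929 - 4.429q → q* = 25.0359.
The Pigouvian tax equals MEC at q*: 2.484 + 1.207×25.0359 = 32.7023.

tax = £32.702 per unit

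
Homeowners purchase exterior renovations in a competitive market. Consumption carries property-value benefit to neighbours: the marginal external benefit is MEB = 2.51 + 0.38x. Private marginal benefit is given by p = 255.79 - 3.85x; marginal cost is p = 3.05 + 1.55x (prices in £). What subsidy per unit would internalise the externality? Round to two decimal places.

Social marginal benefit = demand + MEB = 258.30 - 3.47x.
Set SMB = MC: 258.30 - 3.47x = 3.05 + 1.55x → x* = 50.8466.
The Pigouvian subsidy equals MEB at x*: 2.51 + 0.38×50.8466 = 21.8317.

subsidy = £21.83 per unit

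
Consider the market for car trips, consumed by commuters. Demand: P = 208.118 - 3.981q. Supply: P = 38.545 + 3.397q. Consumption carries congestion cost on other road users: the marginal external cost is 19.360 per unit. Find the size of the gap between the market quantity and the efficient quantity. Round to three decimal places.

2.624 units

Market equilibrium (private): 38.545 + 3.397q = 208.118 - 3.981q → q_m = 22.9836.
Social marginal benefit = demand − MEC = 188.758 - 3.981q.
Set SMB = MC: 188.758 - 3.981q = 38.545 + 3.397q → q* = 20.3596.
Gap = |22.9836 − 20.3596| = 2.6240.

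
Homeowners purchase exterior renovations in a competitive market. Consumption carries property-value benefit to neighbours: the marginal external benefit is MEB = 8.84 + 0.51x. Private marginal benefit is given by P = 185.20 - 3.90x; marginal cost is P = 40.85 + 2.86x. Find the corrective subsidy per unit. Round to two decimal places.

subsidy = 21.34 per unit

Social marginal benefit = demand + MEB = 194.04 - 3.39x.
Set SMB = MC: 194.04 - 3.39x = 40.85 + 2.86x → x* = 24.5104.
The Pigouvian subsidy equals MEB at x*: 8.84 + 0.51×24.5104 = 21.3403.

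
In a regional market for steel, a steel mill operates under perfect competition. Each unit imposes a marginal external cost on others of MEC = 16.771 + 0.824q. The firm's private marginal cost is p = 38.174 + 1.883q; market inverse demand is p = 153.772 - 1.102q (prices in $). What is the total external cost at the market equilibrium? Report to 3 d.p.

$1267.366

Market equilibrium (private): 38.174 + 1.883q = 153.772 - 1.102q → q_m = 38.7263.
Total external cost = ∫₀^{q_m} (16.771 + 0.824q) dq = 16.771×38.7263 + ½×0.824×38.7263² = 1267.3660.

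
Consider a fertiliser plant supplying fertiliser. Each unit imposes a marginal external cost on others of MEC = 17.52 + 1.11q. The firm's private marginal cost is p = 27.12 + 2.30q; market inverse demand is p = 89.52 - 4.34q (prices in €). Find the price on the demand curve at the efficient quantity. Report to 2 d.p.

Social marginal cost = private MC + MEC = 44.64 + 3.41q.
Set SMC = demand: 44.64 + 3.41q = 89.52 - 4.34q → q* = 5.7910.
Consumer price on the demand curve at q*: 89.52 − 4.34×5.7910 = 64.3871.

P = €64.39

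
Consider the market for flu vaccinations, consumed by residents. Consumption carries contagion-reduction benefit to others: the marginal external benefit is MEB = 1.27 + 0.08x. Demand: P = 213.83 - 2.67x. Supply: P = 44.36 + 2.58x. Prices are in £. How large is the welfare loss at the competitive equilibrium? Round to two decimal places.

Market equilibrium (private): 44.36 + 2.58x = 213.83 - 2.67x → x_m = 32.2800.
Social marginal benefit = demand + MEB = 215.10 - 2.59x.
Set SMB = MC: 215.10 - 2.59x = 44.36 + 2.58x → x* = 33.0251.
Height of the DWL triangle at x_m is SMB(x_m) − MC(x_m) = MEB(x_m) = 3.8524.
DWL = ½ × 0.7451 × 3.8524 = 1.4352.

DWL = £1.44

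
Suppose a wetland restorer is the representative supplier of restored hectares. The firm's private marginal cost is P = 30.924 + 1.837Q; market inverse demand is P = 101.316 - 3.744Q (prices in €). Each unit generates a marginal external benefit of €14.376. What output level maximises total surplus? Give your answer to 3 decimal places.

Social marginal cost = private MC − MEB = 16.548 + 1.837Q.
Set SMC = demand: 16.548 + 1.837Q = 101.316 - 3.744Q → Q* = 15.1887.

Q* = 15.189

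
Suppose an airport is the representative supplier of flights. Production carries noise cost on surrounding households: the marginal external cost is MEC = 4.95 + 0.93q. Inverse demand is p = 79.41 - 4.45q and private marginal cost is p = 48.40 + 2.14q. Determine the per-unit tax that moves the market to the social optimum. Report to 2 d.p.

Social marginal cost = private MC + MEC = 53.35 + 3.07q.
Set SMC = demand: 53.35 + 3.07q = 79.41 - 4.45q → q* = 3.4654.
The Pigouvian tax equals MEC at q*: 4.95 + 0.93×3.4654 = 8.1728.

tax = 8.17 per unit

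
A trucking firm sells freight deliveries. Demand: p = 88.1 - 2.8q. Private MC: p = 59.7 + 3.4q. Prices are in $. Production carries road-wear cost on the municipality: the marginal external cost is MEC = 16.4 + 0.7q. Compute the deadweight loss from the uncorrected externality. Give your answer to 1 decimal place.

DWL = $27.9

Market equilibrium (private): 59.7 + 3.4q = 88.1 - 2.8q → q_m = 4.5806.
Social marginal cost = private MC + MEC = 76.1 + 4.1q.
Set SMC = demand: 76.1 + 4.1q = 88.1 - 2.8q → q* = 1.7391.
Between q* and q_m the wedge SMC − demand runs linearly from 0 to MEC(q_m), so the loss is a triangle.
DWL = ½ × 2.8415 × 19.6065 = 27.8559.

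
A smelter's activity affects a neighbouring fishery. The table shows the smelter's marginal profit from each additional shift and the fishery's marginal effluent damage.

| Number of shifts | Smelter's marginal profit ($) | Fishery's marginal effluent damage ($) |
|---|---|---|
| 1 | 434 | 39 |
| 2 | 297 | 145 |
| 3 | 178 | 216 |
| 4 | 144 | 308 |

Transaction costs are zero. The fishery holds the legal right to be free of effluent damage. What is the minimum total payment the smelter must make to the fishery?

Efficient level: marginal profit ≥ marginal effluent damage through level 2, so k* = 2.
With the fishery holding the right, the smelter must at least compensate total damage at k*: 39 + 145 = 184.

$184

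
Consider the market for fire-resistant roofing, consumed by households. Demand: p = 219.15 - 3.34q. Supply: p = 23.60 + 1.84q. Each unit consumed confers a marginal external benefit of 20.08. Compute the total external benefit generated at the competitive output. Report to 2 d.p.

758.04

Market equilibrium (private): 23.60 + 1.84q = 219.15 - 3.34q → q_m = 37.7510.
Total external benefit = MEB × q_m = 20.08 × 37.7510 = 758.0401.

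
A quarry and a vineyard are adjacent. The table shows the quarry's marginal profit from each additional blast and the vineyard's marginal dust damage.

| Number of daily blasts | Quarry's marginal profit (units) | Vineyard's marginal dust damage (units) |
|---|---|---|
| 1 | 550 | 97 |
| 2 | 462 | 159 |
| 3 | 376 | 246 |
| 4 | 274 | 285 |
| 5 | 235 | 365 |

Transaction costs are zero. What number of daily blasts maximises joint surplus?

Bargaining reaches the level where marginal profit last exceeds marginal dust damage.
That holds through level 3 (376 ≥ 246) but not at 4 (274 < 285).

3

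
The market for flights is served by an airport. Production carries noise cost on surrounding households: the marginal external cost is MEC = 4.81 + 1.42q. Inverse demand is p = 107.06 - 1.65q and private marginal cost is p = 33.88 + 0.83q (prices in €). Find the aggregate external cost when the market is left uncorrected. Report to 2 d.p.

Market equilibrium (private): 33.88 + 0.83q = 107.06 - 1.65q → q_m = 29.5081.
Total external cost = ∫₀^{q_m} (4.81 + 1.42q) dq = 4.81×29.5081 + ½×1.42×29.5081² = 760.1508.

€760.15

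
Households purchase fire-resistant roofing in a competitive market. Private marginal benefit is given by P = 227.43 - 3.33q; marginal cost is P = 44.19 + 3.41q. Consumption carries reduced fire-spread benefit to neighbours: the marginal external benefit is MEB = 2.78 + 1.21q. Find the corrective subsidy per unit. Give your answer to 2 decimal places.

Social marginal benefit = demand + MEB = 230.21 - 2.12q.
Set SMB = MC: 230.21 - 2.12q = 44.19 + 3.41q → q* = 33.6383.
The Pigouvian subsidy equals MEB at q*: 2.78 + 1.21×33.6383 = 43.4823.

subsidy = 43.48 per unit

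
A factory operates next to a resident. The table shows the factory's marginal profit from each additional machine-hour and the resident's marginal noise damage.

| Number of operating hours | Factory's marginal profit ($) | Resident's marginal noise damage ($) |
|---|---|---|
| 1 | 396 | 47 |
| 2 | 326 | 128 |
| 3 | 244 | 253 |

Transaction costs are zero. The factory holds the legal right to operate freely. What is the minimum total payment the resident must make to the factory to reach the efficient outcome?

Left alone the factory would choose level 3 (marginal profit stays positive).
Efficient level: k* = 2 (marginal profit ≥ marginal noise damage through 2).
The resident must at least cover the factory's forgone profit from cutting 3→2: 244 = 244.

$244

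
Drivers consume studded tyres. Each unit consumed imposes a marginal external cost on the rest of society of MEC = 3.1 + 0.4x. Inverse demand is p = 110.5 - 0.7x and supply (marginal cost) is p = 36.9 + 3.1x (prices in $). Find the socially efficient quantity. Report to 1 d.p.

x* = 16.8

Social marginal benefit = demand − MEC = 107.4 - 1.1x.
Set SMB = MC: 107.4 - 1.1x = 36.9 + 3.1x → x* = 16.7857.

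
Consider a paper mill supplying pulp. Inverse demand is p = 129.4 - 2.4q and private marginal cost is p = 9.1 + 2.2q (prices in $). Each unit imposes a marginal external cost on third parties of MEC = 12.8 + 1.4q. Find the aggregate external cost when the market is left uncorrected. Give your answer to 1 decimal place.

$813.5

Market equilibrium (private): 9.1 + 2.2q = 129.4 - 2.4q → q_m = 26.1522.
Total external cost = ∫₀^{q_m} (12.8 + 1.4q) dq = 12.8×26.1522 + ½×1.4×26.1522² = 813.5045.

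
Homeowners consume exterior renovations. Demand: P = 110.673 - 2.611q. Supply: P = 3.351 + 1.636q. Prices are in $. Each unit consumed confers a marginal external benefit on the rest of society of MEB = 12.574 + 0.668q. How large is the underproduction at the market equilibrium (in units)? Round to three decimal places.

Market equilibrium (private): 3.351 + 1.636q = 110.673 - 2.611q → q_m = 25.2701.
Social marginal benefit = demand + MEB = 123.247 - 1.943q.
Set SMB = MC: 123.247 - 1.943q = 3.351 + 1.636q → q* = 33.4999.
Gap = |25.2701 − 33.4999| = 8.2298.

8.230 units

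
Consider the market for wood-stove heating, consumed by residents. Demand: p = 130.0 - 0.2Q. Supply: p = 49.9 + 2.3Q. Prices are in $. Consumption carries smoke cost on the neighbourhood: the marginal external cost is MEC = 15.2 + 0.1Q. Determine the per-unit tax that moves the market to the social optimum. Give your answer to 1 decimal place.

Social marginal benefit = demand − MEC = 114.8 - 0.3Q.
Set SMB = MC: 114.8 - 0.3Q = 49.9 + 2.3Q → Q* = 24.9615.
The Pigouvian tax equals MEC at Q*: 15.2 + 0.1×24.9615 = 17.6962.

tax = $17.7 per unit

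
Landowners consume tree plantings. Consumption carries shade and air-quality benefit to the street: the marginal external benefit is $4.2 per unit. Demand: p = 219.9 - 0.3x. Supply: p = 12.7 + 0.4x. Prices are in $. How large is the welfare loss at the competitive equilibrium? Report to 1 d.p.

Market equilibrium (private): 12.7 + 0.4x = 219.9 - 0.3x → x_m = 296.0000.
Social marginal benefit = demand + MEB = 224.1 - 0.3x.
Set SMB = MC: 224.1 - 0.3x = 12.7 + 0.4x → x* = 302.0000.
The loss is the area between SMB and MC from x* to x_m; with linear curves that's a triangle of height MEB(x_m).
DWL = ½ × 6.0000 × 4.2000 = 12.6000.

DWL = $12.6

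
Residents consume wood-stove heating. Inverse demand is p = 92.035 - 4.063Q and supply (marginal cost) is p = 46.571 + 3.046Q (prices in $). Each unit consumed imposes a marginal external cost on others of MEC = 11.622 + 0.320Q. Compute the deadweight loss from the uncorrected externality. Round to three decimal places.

DWL = $12.574

Market equilibrium (private): 46.571 + 3.046Q = 92.035 - 4.063Q → Q_m = 6.3953.
Social marginal benefit = demand − MEC = 80.413 - 4.383Q.
Set SMB = MC: 80.413 - 4.383Q = 46.571 + 3.046Q → Q* = 4.5554.
Between Q* and Q_m the wedge MC − SMB runs linearly from 0 to MEC(Q_m), so the loss is a triangle.
DWL = ½ × 1.8399 × 13.6685 = 12.5743.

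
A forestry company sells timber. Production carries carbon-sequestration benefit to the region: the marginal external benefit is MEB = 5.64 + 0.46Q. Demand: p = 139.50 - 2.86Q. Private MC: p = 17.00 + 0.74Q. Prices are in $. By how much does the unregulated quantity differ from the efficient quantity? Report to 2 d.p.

Market equilibrium (private): 17.00 + 0.74Q = 139.50 - 2.86Q → Q_m = 34.0278.
Social marginal cost = private MC − MEB = 11.36 + 0.28Q.
Set SMC = demand: 11.36 + 0.28Q = 139.50 - 2.86Q → Q* = 40.8089.
Gap = |34.0278 − 40.8089| = 6.7811.

6.78 units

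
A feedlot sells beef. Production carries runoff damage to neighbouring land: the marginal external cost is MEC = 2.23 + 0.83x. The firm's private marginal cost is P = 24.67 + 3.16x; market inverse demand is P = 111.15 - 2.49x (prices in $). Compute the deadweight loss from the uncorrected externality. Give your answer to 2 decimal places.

Market equilibrium (private): 24.67 + 3.16x = 111.15 - 2.49x → x_m = 15.3062.
Social marginal cost = private MC + MEC = 26.90 + 3.99x.
Set SMC = demand: 26.90 + 3.99x = 111.15 - 2.49x → x* = 13.0015.
Between x* and x_m the wedge SMC − demand runs linearly from 0 to MEC(x_m), so the loss is a triangle.
DWL = ½ × 2.3047 × 14.9341 = 17.2093.

DWL = $17.21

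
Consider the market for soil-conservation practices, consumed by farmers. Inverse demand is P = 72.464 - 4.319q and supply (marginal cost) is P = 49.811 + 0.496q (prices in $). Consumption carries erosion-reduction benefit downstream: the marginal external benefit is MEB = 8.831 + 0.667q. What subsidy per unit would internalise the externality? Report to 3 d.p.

Social marginal benefit = demand + MEB = 81.295 - 3.652q.
Set SMB = MC: 81.295 - 3.652q = 49.811 + 0.496q → q* = 7.5902.
The Pigouvian subsidy equals MEB at q*: 8.831 + 0.667×7.5902 = 13.8937.

subsidy = $13.894 per unit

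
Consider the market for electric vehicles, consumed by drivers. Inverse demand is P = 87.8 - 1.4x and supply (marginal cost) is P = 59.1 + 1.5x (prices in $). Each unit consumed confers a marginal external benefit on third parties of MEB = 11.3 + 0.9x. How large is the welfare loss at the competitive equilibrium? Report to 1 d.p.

DWL = $102.1

Market equilibrium (private): 59.1 + 1.5x = 87.8 - 1.4x → x_m = 9.8966.
Social marginal benefit = demand + MEB = 99.1 - 0.5x.
Set SMB = MC: 99.1 - 0.5x = 59.1 + 1.5x → x* = 20.0000.
The welfare-loss triangle has base |x_m − x*| and height MEB(x_m) (the vertical gap between SMB and MC is zero at x* and MEB at x_m).
DWL = ½ × 10.1034 × 20.2069 = 102.0792.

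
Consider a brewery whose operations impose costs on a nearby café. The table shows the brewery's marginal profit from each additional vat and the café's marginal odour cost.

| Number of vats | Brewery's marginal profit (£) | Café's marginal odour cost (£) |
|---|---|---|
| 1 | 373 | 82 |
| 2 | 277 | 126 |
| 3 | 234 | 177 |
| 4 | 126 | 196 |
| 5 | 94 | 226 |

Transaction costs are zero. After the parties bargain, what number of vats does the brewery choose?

3

Bargaining reaches the level where marginal profit last exceeds marginal odour cost.
That holds through level 3 (234 ≥ 177) but not at 4 (126 < 196).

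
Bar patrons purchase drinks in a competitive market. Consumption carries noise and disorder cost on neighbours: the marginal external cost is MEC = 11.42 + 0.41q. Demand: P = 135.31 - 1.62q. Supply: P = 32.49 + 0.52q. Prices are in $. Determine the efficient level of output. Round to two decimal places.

Social marginal benefit = demand − MEC = 123.89 - 2.03q.
Set SMB = MC: 123.89 - 2.03q = 32.49 + 0.52q → q* = 35.8431.

q* = 35.84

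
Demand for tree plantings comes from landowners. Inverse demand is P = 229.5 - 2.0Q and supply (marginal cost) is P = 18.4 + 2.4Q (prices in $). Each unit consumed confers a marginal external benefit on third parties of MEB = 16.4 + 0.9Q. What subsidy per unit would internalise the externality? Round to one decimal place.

subsidy = $74.9 per unit

Social marginal benefit = demand + MEB = 245.9 - 1.1Q.
Set SMB = MC: 245.9 - 1.1Q = 18.4 + 2.4Q → Q* = 65.0000.
The Pigouvian subsidy equals MEB at Q*: 16.4 + 0.9×65.0000 = 74.9000.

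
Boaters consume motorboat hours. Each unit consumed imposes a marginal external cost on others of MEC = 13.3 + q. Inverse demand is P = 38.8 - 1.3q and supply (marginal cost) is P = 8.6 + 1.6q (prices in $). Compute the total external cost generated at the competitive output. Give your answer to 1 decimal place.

$192.7

Market equilibrium (private): 8.6 + 1.6q = 38.8 - 1.3q → q_m = 10.4138.
Total external cost = ∫₀^{q_m} (13.3 + 1.0q) dq = 13.3×10.4138 + ½×1.0×10.4138² = 192.7272.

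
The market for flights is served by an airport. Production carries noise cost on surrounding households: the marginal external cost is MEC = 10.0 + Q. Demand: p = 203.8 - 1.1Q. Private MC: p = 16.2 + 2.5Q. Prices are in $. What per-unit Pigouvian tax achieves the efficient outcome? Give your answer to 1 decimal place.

Social marginal cost = private MC + MEC = 26.2 + 3.5Q.
Set SMC = demand: 26.2 + 3.5Q = 203.8 - 1.1Q → Q* = 38.6087.
The Pigouvian tax equals MEC at Q*: 10.0 + 1.0×38.6087 = 48.6087.

tax = $48.6 per unit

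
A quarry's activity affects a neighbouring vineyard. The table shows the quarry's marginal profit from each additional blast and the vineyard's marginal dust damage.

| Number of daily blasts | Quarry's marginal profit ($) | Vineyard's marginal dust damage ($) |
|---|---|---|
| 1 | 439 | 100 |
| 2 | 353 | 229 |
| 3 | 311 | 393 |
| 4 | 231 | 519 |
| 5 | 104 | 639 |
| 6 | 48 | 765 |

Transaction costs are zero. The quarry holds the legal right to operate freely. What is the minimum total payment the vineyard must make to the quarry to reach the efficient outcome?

$694

Left alone the quarry would choose level 6 (marginal profit stays positive).
Efficient level: k* = 2 (marginal profit ≥ marginal dust damage through 2).
The vineyard must at least cover the quarry's forgone profit from cutting 6→2: 311 + 231 + 104 + 48 = 694.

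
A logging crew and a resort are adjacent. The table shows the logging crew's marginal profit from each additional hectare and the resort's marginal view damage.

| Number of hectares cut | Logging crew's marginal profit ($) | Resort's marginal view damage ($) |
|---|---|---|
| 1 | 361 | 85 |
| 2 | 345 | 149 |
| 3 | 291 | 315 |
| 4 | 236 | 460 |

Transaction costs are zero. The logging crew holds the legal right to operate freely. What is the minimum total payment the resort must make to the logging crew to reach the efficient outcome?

$527

Left alone the logging crew would choose level 4 (marginal profit stays positive).
Efficient level: k* = 2 (marginal profit ≥ marginal view damage through 2).
The resort must at least cover the logging crew's forgone profit from cutting 4→2: 291 + 236 = 527.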